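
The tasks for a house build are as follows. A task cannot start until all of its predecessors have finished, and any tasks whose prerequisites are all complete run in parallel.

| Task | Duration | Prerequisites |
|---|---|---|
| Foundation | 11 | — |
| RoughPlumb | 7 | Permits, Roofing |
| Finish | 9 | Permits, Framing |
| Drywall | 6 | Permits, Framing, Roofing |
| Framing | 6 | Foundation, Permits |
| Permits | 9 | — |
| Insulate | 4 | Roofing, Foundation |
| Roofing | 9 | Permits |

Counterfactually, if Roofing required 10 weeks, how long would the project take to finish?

The binding path is Foundation→Framing→Finish = 11+6+9 = 26; finish at 26 weeks.
Roofing is off the critical path — its longest chain is 25 weeks, giving 1 of slack.
New critical path: Permits→Roofing→RoughPlumb = 9+10+7 = 26 ⇒ 26 weeks.

26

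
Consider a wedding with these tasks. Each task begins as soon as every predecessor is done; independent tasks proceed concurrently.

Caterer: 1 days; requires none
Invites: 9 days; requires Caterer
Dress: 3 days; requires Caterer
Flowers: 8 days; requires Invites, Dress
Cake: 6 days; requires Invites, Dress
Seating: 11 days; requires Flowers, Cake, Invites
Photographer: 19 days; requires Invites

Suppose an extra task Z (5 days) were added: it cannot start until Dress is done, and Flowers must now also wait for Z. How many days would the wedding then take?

Originally the wedding takes 29 days.
With Z inserted, Flowers now waits for max(Invites, Dress, Z).
New critical path: Caterer→Invites→Flowers→Seating = 1+9+8+11 = 29 ⇒ 29 days.

29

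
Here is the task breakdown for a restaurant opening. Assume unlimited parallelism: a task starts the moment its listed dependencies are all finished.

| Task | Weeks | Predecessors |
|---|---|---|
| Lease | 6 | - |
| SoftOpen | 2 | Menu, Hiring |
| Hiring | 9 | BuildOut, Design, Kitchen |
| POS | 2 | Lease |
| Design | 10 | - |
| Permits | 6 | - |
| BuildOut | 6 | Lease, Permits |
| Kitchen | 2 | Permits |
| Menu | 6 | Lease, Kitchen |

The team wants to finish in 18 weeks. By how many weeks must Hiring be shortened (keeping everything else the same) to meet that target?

5

Current finish: 23 weeks; target: 18.
Hiring is on every critical path, so each week cut from Hiring cuts the finish by one (this holds down to a finish of 16).
Need 23 − 18 = 5 weeks off Hiring → Hiring becomes 4 weeks, finish becomes 18.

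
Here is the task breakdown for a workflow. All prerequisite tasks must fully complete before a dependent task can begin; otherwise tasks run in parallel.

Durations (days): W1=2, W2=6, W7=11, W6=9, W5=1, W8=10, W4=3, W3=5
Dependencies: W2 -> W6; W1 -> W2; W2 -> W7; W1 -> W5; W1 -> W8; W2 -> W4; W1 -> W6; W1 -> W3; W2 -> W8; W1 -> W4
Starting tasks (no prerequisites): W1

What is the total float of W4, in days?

8

Critical path: W1→W2→W7 = 2+6+11 = 19, so the finish is 19 days.
Longest path through W4: 11 days (earliest finish 11, latest finish 19).
Slack of W4 = 16 − 8 = 8 days.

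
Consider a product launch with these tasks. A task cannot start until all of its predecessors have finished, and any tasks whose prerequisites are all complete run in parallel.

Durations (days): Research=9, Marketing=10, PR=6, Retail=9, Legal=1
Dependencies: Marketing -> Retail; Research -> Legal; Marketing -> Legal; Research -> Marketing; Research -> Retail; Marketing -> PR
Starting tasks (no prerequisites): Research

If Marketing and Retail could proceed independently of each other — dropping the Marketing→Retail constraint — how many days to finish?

25

With the dependency in place, Research→Marketing→Retail = 9+10+9 = 28 sets the finish at 28 days.
Without Marketing→Retail, Retail's earliest start moves from 19 to 9.
New critical path: Research→Marketing→PR = 9+10+6 = 25 ⇒ 25 days.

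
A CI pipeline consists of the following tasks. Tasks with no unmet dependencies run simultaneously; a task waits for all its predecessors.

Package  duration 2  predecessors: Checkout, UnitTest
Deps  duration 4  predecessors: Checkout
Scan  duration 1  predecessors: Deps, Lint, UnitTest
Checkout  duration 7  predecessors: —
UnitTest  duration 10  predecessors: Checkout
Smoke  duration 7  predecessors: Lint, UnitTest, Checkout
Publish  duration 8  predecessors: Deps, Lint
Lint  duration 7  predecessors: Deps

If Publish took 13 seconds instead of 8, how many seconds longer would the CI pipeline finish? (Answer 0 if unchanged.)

5

As given, the longest chain is Checkout→Deps→Lint→Publish = 7+4+7+8 = 26, so the finish is 26 seconds.
Since Publish is critical, the +5 change carries straight to that chain (now 31 seconds).
The critical path is still Checkout→Deps→Lint→Publish; finish is now 31 seconds.
Change in finish: 31 − 26 = +5 seconds.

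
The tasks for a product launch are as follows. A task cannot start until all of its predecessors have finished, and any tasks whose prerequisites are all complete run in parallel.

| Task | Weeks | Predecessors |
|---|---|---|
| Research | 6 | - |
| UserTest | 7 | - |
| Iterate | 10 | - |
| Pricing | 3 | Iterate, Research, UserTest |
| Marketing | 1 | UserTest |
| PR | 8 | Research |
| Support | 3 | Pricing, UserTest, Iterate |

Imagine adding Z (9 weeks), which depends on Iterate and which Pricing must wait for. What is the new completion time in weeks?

25

Originally the plan takes 16 weeks.
With Z inserted, Pricing now waits for max(Iterate, Research, UserTest, Z).
New critical path: Iterate→Z→Pricing→Support = 10+9+3+3 = 25 ⇒ 25 weeks.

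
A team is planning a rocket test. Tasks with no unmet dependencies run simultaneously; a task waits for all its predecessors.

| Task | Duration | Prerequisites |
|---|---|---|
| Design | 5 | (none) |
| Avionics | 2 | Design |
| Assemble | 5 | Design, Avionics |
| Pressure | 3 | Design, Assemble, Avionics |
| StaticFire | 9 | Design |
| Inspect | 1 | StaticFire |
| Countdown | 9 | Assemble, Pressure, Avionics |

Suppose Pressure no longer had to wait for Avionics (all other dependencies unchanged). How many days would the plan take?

Before: longest chain Design→Avionics→Assemble→Pressure→Countdown = 5+2+5+3+9 = 24, finish 24.
Dropping Avionics→Pressure doesn't change Pressure's earliest start (12); another predecessor still binds.
New critical path: Design→Avionics→Assemble→Pressure→Countdown = 5+2+5+3+9 = 24 ⇒ 24 days.

24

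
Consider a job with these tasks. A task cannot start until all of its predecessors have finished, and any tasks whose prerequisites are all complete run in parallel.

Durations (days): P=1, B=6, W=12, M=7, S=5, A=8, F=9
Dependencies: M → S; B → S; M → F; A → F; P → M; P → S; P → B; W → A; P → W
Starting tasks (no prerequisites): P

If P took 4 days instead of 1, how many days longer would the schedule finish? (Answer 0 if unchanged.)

3

Baseline: P→W→A→F = 1+12+8+9 = 30 → 30 days.
P is on the critical path; changing it to 4 makes that path 33 days.
That remains the longest chain; total 33 days.
Change in finish: 33 − 30 = +3 days.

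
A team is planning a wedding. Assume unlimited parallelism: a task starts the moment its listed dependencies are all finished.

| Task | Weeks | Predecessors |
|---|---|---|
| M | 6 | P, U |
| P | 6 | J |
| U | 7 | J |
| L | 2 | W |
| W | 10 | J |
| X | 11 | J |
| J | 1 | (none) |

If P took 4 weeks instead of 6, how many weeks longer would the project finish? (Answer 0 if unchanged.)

0

Critical path before the change: J→U→M = 1+7+6 = 14 giving 14 weeks.
P is off the critical path — its longest chain is 13 weeks, giving 1 of slack.
The critical path is still J→U→M; finish is now 14 weeks.
Change in finish: 14 − 14 = +0 weeks.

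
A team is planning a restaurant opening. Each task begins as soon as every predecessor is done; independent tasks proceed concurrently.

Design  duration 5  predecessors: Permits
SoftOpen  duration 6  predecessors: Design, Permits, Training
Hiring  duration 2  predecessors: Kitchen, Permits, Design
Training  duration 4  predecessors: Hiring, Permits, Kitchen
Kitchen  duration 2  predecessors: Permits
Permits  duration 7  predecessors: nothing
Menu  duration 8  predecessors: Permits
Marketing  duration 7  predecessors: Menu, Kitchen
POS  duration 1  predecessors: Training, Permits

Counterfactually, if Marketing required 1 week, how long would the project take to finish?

As given, the longest chain is Permits→Design→Hiring→Training→SoftOpen = 7+5+2+4+6 = 24, so the finish is 24 weeks.
Marketing is off the critical path — its longest chain is 22 weeks, giving 2 of slack.
That remains the longest chain; total 24 weeks.

24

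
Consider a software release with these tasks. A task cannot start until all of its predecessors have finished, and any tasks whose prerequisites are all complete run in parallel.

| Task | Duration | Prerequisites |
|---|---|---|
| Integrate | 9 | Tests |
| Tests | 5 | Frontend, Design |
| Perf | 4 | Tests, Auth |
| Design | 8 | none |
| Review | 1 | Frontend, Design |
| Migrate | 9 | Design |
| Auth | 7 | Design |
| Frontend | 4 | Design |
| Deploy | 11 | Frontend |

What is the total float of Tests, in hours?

Design→Frontend→Tests→Integrate = 8+4+5+9 = 26 sets the makespan at 26 hours.
Longest path through Tests: 26 hours (earliest finish 17, latest finish 17).
Slack of Tests = 12 − 12 = 0 hours.

0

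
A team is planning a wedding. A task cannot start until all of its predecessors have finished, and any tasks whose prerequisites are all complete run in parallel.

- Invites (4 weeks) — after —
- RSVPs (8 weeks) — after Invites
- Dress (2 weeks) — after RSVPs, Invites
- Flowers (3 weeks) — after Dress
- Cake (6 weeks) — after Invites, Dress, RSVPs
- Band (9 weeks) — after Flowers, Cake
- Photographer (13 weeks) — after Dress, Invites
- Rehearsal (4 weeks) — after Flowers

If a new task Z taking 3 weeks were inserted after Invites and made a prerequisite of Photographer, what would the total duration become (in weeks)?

Originally the job takes 29 weeks.
With Z inserted, Photographer now waits for max(Dress, Invites, Z).
New critical path: Invites→RSVPs→Dress→Cake→Band = 4+8+2+6+9 = 29 ⇒ 29 weeks.

29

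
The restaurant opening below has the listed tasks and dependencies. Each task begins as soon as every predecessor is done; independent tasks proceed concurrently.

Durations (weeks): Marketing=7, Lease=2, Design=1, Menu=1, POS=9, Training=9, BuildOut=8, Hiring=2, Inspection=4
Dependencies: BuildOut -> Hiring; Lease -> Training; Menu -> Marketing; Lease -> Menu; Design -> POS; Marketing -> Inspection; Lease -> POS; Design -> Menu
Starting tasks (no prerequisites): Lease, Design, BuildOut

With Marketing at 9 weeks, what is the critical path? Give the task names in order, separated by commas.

Lease, Menu, Marketing, Inspection

Baseline: Lease→Menu→Marketing→Inspection = 2+1+7+4 = 14 → 14 weeks.
Marketing is on the critical path; changing it to 9 makes that path 16 weeks.
That remains the longest chain; total 16 weeks.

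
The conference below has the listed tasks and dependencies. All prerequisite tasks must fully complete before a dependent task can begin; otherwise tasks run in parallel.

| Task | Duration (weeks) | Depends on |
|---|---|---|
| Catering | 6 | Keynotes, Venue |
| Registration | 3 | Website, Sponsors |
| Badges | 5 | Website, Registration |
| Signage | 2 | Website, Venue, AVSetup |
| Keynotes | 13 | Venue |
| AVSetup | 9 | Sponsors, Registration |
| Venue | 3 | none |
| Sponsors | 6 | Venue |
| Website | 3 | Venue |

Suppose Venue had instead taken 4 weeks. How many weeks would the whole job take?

The binding path is Venue→Sponsors→Registration→AVSetup→Signage = 3+6+3+9+2 = 23; finish at 23 weeks.
Venue is on the critical path; changing it to 4 makes that path 24 weeks.
That remains the longest chain; total 24 weeks.

24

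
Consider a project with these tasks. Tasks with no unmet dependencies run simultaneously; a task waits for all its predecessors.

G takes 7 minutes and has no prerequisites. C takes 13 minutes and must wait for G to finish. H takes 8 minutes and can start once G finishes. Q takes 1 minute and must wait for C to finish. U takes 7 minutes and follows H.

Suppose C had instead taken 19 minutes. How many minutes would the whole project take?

Critical path before the change: G→H→U = 7+8+7 = 22 giving 22 minutes.
C is off the critical path — its longest chain is 21 minutes, giving 1 of slack.
Now G→C→Q = 7+19+1 = 27 is longest, so the finish becomes 27 minutes.

27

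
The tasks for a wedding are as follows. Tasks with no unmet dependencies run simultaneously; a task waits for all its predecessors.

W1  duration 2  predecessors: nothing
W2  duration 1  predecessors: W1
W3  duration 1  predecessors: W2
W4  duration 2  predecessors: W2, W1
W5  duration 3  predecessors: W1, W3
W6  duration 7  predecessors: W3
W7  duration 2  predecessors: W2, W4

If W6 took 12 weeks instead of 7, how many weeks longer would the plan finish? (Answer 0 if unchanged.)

The binding path is W1→W2→W3→W6 = 2+1+1+7 = 11; finish at 11 weeks.
W6 is on the critical path; changing it to 12 makes that path 16 weeks.
The critical path is still W1→W2→W3→W6; finish is now 16 weeks.
Change in finish: 16 − 11 = +5 weeks.

5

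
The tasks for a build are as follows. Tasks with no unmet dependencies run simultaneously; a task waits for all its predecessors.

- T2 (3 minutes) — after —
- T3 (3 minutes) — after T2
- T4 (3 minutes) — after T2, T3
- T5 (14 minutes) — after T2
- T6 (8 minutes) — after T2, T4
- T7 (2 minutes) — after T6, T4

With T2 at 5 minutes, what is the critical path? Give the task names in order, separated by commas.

T2, T3, T4, T6, T7

As given, the longest chain is T2→T3→T4→T6→T7 = 3+3+3+8+2 = 19, so the finish is 19 minutes.
T2 lies on that path, so at 5 minutes the path becomes 21 minutes.
The critical path is still T2→T3→T4→T6→T7; finish is now 21 minutes.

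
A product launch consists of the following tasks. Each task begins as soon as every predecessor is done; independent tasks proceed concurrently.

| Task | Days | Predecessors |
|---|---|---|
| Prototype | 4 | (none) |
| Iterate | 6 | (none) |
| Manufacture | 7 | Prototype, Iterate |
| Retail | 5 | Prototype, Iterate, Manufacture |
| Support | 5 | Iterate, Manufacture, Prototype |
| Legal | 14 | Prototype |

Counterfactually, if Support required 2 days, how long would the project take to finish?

Baseline: Iterate→Manufacture→Support = 6+7+5 = 18 → 18 days.
Support is on the critical path; changing it to 2 makes that path 15 days.
Now Prototype→Legal = 4+14 = 18 is longest, so the finish becomes 18 days.

18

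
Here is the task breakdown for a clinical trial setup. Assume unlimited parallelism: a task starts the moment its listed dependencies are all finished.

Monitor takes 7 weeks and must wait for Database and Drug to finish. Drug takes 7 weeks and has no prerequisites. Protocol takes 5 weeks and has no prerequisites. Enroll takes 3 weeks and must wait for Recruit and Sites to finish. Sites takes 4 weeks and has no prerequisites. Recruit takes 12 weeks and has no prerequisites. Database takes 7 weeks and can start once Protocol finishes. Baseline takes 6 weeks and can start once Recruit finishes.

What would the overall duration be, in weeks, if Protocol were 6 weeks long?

The binding path is Protocol→Database→Monitor = 5+7+7 = 19; finish at 19 weeks.
Since Protocol is critical, the +1 change carries straight to that chain (now 20 weeks).
No other chain overtakes it, so the finish is 20 weeks.

20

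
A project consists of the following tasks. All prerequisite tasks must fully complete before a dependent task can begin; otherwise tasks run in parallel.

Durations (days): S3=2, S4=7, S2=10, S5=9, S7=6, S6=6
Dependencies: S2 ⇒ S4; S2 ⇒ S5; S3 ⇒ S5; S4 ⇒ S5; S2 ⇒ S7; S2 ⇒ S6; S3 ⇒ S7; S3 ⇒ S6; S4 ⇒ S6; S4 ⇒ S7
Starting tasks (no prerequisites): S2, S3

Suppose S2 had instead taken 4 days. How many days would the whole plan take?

20

As given, the longest chain is S2→S4→S5 = 10+7+9 = 26, so the finish is 26 days.
S2 lies on that path, so at 4 days the path becomes 20 days.
The critical path is still S2→S4→S5; finish is now 20 days.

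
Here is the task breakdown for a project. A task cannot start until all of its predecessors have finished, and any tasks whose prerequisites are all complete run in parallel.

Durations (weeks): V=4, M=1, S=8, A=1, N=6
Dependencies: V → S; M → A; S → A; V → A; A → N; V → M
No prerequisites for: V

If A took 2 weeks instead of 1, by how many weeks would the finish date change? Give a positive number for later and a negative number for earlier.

1

Actual critical path: V→S→A→N = 4+8+1+6 = 19 ⇒ 19 weeks.
Since A is critical, the +1 change carries straight to that chain (now 20 weeks).
That remains the longest chain; total 20 weeks.
Change in finish: 20 − 19 = +1 weeks.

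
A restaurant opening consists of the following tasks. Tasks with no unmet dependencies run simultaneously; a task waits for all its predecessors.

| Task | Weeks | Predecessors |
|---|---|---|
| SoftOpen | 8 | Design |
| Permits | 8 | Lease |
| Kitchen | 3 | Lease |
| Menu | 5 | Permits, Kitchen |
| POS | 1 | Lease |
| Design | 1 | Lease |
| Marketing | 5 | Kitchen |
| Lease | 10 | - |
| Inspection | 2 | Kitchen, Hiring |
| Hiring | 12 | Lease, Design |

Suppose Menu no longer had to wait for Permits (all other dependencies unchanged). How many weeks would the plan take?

25

Before: longest chain Lease→Design→Hiring→Inspection = 10+1+12+2 = 25, finish 25.
Without Permits→Menu, Menu's earliest start moves from 18 to 13.
New critical path: Lease→Design→Hiring→Inspection = 10+1+12+2 = 25 ⇒ 25 weeks.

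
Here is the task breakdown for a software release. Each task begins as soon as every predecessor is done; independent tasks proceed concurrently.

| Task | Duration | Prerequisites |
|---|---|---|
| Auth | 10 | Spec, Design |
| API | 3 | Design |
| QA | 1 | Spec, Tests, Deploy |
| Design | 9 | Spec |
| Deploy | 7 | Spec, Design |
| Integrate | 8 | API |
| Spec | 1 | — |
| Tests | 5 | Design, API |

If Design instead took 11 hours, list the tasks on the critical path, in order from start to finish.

Spec, Design, API, Integrate

Actual critical path: Spec→Design→API→Integrate = 1+9+3+8 = 21 ⇒ 21 hours.
Design is on the critical path; changing it to 11 makes that path 23 hours.
That remains the longest chain; total 23 hours.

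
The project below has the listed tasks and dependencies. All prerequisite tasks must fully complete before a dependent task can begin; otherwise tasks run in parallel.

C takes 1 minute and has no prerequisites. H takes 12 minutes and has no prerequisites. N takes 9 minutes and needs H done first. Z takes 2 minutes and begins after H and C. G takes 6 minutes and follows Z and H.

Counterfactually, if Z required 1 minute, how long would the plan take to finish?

The binding path is H→N = 12+9 = 21; finish at 21 minutes.
Z is off the critical path — its longest chain is 20 minutes, giving 1 of slack.
No other chain overtakes it, so the finish is 21 minutes.

21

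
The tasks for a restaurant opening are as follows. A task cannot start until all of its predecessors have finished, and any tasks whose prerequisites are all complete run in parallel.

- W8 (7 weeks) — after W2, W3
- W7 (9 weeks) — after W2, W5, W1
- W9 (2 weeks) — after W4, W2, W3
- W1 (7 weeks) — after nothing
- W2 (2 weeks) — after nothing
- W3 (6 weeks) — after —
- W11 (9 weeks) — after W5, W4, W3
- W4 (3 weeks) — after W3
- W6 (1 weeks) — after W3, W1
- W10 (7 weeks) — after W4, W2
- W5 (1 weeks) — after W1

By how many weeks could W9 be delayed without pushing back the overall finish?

7

W3→W4→W11 = 6+3+9 = 18 sets the makespan at 18 weeks.
Longest path through W9: 11 weeks (earliest finish 11, latest finish 18).
Float = 18 − 11 = 7.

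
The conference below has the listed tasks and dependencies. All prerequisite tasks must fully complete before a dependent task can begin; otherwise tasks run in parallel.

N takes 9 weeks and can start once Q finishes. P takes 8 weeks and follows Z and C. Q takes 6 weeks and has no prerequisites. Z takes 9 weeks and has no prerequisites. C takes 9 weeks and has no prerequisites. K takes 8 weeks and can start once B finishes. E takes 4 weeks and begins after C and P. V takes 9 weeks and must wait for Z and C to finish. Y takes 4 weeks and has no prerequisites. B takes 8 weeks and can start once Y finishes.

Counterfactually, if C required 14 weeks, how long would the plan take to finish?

26

Actual critical path: C→P→E = 9+8+4 = 21 ⇒ 21 weeks.
C lies on that path, so at 14 weeks the path becomes 26 weeks.
The critical path is still C→P→E; finish is now 26 weeks.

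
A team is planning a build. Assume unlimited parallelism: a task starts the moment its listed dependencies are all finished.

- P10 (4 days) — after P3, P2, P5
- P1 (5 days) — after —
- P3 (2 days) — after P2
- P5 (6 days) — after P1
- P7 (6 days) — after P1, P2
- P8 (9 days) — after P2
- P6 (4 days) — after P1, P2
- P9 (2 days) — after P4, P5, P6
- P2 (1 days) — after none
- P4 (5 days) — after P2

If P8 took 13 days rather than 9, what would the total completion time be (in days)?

Critical path before the change: P1→P5→P10 = 5+6+4 = 15 giving 15 days.
P8 is off the critical path — its longest chain is 10 days, giving 5 of slack.
No other chain overtakes it, so the finish is 15 days.

15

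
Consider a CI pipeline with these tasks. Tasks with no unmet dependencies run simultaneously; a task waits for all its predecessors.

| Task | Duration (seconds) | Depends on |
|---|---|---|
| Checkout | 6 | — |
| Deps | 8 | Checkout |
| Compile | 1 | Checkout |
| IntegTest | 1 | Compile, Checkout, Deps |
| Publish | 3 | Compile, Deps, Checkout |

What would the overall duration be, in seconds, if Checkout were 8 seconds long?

19

Critical path before the change: Checkout→Deps→Publish = 6+8+3 = 17 giving 17 seconds.
Since Checkout is critical, the +2 change carries straight to that chain (now 19 seconds).
The critical path is still Checkout→Deps→Publish; finish is now 19 seconds.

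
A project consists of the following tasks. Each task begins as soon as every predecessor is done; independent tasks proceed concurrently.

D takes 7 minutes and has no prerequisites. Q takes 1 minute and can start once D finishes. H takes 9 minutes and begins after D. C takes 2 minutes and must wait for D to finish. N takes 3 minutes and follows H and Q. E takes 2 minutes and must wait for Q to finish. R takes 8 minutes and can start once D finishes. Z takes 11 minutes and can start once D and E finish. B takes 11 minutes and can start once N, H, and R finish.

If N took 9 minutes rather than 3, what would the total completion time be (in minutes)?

36

Critical path before the change: D→H→N→B = 7+9+3+11 = 30 giving 30 minutes.
Since N is critical, the +6 change carries straight to that chain (now 36 minutes).
No other chain overtakes it, so the finish is 36 minutes.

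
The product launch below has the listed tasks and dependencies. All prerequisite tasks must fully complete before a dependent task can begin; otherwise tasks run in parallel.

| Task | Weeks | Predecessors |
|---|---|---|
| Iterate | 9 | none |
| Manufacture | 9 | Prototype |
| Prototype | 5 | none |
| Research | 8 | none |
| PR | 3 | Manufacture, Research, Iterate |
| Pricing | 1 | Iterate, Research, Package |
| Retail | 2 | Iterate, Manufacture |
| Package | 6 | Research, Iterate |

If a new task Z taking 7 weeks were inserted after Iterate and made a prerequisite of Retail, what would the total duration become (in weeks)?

18

Originally the plan takes 17 weeks.
With Z inserted, Retail now waits for max(Iterate, Manufacture, Z).
New critical path: Iterate→Z→Retail = 9+7+2 = 18 ⇒ 18 weeks.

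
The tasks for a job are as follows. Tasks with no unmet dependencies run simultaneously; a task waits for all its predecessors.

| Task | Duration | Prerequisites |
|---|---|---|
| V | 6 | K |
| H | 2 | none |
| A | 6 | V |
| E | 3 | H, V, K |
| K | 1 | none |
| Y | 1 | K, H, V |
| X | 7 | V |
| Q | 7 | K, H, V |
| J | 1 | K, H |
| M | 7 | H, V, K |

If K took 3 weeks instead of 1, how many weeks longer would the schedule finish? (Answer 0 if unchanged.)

2

Actual critical path: K→V→M = 1+6+7 = 14 ⇒ 14 weeks.
K is on the critical path; changing it to 3 makes that path 16 weeks.
The critical path is still K→V→M; finish is now 16 weeks.
Change in finish: 16 − 14 = +2 weeks.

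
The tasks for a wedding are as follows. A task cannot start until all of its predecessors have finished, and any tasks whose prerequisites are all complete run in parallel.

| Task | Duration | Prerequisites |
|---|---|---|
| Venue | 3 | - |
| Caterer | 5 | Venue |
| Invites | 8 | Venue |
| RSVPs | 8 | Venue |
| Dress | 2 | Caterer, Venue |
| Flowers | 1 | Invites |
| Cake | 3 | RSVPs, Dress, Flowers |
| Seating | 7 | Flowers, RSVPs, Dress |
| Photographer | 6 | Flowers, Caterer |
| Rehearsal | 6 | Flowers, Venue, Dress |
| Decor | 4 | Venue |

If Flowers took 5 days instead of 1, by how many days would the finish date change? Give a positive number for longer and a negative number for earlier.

4

As given, the longest chain is Venue→Invites→Flowers→Seating = 3+8+1+7 = 19, so the finish is 19 days.
Since Flowers is critical, the +4 change carries straight to that chain (now 23 days).
The critical path is still Venue→Invites→Flowers→Seating; finish is now 23 days.
Change in finish: 23 − 19 = +4 days.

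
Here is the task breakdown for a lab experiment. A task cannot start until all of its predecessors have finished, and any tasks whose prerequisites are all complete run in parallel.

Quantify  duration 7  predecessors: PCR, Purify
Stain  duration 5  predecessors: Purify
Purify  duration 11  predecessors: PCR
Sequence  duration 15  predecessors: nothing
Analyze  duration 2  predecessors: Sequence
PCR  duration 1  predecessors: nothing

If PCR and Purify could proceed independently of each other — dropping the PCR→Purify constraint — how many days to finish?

18

Before: longest chain PCR→Purify→Quantify = 1+11+7 = 19, finish 19.
Without PCR→Purify, Purify's earliest start moves from 1 to 0.
The longest chain is now Purify→Quantify = 11+7 = 18, so the lab experiment takes 18 days.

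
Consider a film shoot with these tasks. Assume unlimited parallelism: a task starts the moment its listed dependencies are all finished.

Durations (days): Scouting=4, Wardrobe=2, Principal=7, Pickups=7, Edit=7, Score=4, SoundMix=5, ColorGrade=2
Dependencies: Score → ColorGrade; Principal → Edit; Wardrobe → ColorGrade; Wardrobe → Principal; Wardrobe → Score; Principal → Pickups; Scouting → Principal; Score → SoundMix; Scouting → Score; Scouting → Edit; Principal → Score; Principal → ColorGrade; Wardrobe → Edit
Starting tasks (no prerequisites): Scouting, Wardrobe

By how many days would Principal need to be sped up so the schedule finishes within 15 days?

5

Current finish: 20 days; target: 15.
Principal is on every critical path, so each day cut from Principal cuts the finish by one (this holds down to a finish of 14).
Need 20 − 15 = 5 days off Principal → Principal becomes 2 days, finish becomes 15.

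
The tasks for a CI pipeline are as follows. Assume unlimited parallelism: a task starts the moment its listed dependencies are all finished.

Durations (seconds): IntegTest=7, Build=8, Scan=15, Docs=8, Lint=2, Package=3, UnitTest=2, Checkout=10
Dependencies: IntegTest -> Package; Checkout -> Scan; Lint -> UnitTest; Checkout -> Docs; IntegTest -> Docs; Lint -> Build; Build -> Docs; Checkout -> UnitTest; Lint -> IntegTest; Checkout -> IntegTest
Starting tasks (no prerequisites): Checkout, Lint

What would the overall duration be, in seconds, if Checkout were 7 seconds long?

22

Actual critical path: Checkout→IntegTest→Docs = 10+7+8 = 25 ⇒ 25 seconds.
Since Checkout is critical, the -3 change carries straight to that chain (now 22 seconds).
No other chain overtakes it, so the finish is 22 seconds.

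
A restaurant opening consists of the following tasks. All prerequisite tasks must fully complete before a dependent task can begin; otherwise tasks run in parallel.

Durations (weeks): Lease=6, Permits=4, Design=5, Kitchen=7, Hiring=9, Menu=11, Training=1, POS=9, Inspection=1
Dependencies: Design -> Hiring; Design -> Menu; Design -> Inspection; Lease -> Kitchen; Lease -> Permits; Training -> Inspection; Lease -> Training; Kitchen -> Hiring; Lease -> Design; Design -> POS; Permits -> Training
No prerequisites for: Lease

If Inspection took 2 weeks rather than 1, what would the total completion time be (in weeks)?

22

Baseline: Lease→Design→Menu = 6+5+11 = 22 → 22 weeks.
The longest path through Inspection is only 12 weeks, so Inspection has float 10.
No other chain overtakes it, so the finish is 22 weeks.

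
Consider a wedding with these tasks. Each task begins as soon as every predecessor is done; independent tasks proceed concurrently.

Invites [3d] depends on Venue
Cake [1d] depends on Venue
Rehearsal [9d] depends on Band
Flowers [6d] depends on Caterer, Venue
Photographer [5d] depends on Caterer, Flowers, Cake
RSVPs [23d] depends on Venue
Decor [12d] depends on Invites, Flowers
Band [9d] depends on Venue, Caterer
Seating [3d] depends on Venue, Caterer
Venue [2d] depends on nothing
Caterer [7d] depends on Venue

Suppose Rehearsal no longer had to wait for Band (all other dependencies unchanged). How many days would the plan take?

Before: longest chain Venue→Caterer→Flowers→Decor = 2+7+6+12 = 27, finish 27.
Without Band→Rehearsal, Rehearsal's earliest start moves from 18 to 0.
New critical path: Venue→Caterer→Flowers→Decor = 2+7+6+12 = 27 ⇒ 27 days.

27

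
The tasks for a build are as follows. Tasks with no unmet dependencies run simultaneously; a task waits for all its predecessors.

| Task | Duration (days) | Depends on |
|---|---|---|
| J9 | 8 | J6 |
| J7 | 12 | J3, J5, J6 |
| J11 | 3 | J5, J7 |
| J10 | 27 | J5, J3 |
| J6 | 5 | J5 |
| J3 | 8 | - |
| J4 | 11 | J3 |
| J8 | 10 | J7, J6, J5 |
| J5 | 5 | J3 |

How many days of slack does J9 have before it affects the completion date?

Critical path: J3→J5→J6→J7→J8 = 8+5+5+12+10 = 40, so the finish is 40 days.
J9 finishes as early as 26 and must finish by 40.
So J9 can slip 40 − 26 = 14 days.

14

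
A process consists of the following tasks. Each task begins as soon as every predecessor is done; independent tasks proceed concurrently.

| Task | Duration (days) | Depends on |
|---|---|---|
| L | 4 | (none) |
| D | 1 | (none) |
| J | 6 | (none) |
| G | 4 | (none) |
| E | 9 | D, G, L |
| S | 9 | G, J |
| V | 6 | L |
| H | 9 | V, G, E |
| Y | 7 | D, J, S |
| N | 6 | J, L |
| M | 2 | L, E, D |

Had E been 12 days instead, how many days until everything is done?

Actual critical path: L→E→H = 4+9+9 = 22 ⇒ 22 days.
E is on the critical path; changing it to 12 makes that path 25 days.
No other chain overtakes it, so the finish is 25 days.

25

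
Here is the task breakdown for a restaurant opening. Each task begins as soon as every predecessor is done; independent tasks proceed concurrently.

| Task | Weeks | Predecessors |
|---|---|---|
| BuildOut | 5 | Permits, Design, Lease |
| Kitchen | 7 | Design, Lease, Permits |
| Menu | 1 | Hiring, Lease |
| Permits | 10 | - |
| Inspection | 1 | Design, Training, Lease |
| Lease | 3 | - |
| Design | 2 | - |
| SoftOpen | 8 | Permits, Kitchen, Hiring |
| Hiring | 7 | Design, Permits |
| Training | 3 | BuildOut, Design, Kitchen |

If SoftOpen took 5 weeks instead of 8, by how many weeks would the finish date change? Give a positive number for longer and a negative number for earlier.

-3

Actual critical path: Permits→Kitchen→SoftOpen = 10+7+8 = 25 ⇒ 25 weeks.
SoftOpen lies on that path, so at 5 weeks the path becomes 22 weeks.
The critical path is still Permits→Kitchen→SoftOpen; finish is now 22 weeks.
Change in finish: 22 − 25 = -3 weeks.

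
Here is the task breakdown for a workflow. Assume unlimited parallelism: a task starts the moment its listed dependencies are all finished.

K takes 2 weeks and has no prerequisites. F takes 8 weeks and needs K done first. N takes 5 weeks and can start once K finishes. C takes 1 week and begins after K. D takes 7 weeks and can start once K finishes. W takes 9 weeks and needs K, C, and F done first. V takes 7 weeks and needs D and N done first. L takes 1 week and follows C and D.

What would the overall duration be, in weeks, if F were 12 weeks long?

23

Baseline: K→F→W = 2+8+9 = 19 → 19 weeks.
Since F is critical, the +4 change carries straight to that chain (now 23 weeks).
That remains the longest chain; total 23 weeks.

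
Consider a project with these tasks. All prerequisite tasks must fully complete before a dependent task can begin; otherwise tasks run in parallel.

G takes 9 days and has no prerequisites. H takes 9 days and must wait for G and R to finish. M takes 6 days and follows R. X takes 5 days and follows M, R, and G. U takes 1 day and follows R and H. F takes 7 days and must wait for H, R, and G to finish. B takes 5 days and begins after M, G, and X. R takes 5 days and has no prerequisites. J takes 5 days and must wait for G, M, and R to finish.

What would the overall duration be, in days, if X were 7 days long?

25

The binding path is G→H→F = 9+9+7 = 25; finish at 25 days.
X has 4 days of float (longest path through it is 21).
That remains the longest chain; total 25 days.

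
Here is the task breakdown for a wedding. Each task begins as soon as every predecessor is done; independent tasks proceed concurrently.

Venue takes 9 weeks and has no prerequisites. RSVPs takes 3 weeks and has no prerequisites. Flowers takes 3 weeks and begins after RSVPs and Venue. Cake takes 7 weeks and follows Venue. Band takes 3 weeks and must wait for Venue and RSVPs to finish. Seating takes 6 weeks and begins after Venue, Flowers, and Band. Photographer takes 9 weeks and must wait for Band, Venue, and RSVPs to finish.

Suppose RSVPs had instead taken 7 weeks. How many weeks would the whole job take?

The binding path is Venue→Band→Photographer = 9+3+9 = 21; finish at 21 weeks.
RSVPs has 6 weeks of float (longest path through it is 15).
The critical path is still Venue→Band→Photographer; finish is now 21 weeks.

21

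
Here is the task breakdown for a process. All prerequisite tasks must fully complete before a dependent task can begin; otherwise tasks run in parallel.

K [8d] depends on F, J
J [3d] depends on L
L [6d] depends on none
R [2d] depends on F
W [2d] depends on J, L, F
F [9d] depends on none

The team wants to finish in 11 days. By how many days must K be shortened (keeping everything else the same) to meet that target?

Current finish: 17 days; target: 11.
K is on every critical path, so each day cut from K cuts the finish by one (this holds down to a finish of 11).
Need 17 − 11 = 6 days off K → K becomes 2 days, finish becomes 11.

6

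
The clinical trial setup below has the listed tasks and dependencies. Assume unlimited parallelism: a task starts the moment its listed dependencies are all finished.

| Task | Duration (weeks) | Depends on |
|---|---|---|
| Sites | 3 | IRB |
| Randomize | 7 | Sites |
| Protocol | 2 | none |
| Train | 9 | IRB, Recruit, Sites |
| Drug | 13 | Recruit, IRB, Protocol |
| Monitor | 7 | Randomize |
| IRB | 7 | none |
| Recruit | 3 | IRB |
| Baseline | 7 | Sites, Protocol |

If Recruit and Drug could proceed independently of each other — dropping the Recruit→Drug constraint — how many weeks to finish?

24

Original critical path: IRB→Sites→Randomize→Monitor = 7+3+7+7 = 24 ⇒ 24 weeks.
Without Recruit→Drug, Drug's earliest start moves from 10 to 7.
New critical path: IRB→Sites→Randomize→Monitor = 7+3+7+7 = 24 ⇒ 24 weeks.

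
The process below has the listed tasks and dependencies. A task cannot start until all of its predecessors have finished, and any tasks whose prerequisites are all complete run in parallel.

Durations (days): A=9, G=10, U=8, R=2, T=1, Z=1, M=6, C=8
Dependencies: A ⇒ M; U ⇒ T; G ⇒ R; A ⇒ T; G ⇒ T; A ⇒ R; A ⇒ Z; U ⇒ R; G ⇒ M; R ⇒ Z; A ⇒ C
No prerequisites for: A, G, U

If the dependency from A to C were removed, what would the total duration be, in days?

16

With the dependency in place, A→C = 9+8 = 17 sets the finish at 17 days.
Without A→C, C's earliest start moves from 9 to 0.
After: G→M = 10+6 = 16 → 16 days.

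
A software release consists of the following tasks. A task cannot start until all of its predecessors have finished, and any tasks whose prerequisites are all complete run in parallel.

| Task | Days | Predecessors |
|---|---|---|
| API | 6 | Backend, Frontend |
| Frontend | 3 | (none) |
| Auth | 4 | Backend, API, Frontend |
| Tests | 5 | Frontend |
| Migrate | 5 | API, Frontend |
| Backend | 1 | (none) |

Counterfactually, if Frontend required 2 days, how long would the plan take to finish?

13

As given, the longest chain is Frontend→API→Migrate = 3+6+5 = 14, so the finish is 14 days.
Since Frontend is critical, the -1 change carries straight to that chain (now 13 days).
The critical path is still Frontend→API→Migrate; finish is now 13 days.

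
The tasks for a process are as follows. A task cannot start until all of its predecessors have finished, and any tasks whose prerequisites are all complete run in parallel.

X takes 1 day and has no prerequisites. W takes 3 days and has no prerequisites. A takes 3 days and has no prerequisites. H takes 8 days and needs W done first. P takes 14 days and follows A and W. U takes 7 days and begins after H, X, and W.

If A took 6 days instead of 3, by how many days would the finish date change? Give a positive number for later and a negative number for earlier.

The binding path is W→H→U = 3+8+7 = 18; finish at 18 days.
A is off the critical path — its longest chain is 17 days, giving 1 of slack.
New critical path: A→P = 6+14 = 20 ⇒ 20 days.
Change in finish: 20 − 18 = +2 days.

2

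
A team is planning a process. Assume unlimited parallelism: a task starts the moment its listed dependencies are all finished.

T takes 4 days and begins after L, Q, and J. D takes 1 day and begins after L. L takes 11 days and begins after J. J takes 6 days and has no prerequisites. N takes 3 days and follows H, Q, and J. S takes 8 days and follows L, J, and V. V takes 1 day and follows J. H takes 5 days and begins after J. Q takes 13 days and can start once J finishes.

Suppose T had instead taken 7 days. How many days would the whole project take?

Baseline: J→L→S = 6+11+8 = 25 → 25 days.
The longest path through T is only 23 days, so T has float 2.
Now J→Q→T = 6+13+7 = 26 is longest, so the finish becomes 26 days.

26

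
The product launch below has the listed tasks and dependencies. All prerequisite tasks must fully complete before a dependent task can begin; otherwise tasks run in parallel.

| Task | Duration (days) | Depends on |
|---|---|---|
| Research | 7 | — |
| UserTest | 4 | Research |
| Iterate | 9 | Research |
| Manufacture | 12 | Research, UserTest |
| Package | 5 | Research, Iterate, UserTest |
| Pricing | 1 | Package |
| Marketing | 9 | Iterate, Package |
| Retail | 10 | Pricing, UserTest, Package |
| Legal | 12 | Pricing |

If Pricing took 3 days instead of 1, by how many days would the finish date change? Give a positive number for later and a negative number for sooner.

Critical path before the change: Research→Iterate→Package→Pricing→Legal = 7+9+5+1+12 = 34 giving 34 days.
Pricing lies on that path, so at 3 days the path becomes 36 days.
The critical path is still Research→Iterate→Package→Pricing→Legal; finish is now 36 days.
Change in finish: 36 − 34 = +2 days.

2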